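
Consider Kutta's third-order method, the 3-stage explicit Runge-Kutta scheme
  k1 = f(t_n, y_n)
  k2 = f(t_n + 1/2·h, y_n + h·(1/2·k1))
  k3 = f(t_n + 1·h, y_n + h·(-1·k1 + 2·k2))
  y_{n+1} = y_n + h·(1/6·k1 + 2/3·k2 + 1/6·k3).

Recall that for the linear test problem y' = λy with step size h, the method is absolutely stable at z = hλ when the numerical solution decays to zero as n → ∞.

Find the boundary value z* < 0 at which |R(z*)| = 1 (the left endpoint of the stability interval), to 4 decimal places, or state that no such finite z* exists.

On y'=λy, z=hλ:
  order 3, 3-stage ⇒ R(z)=1+z+z^2/2+z^3/6
  (e.g. R(-1.21)=0.22679, |R|=0.22679)

Solve |R(x)|<1 on ℝ⁻.
x=-1.21: |R|=0.2268
|R(-2.45)|=0.8998 |R(-1.42)|=0.1110 |R(-0.78)|=0.4451
Bisect:
  x_lo=-3.0729 |R|=2.1875  x_hi=-0.3380 |R|=0.7127
  mid=-1.70543 |R|=0.07789 →hi
  mid=-2.38915 |R|=0.80802 →hi
  mid=-2.73101 |R|=1.39663 →lo
  mid=-2.56008 |R|=1.07954 →lo
  mid=-2.47461 |R|=0.93839 →hi
  mid=-2.51734 |R|=1.00758 →lo
  mid=-2.49598 |R|=0.97264 →hi
  mid=-2.50666 |R|=0.99003 →hi
  mid=-2.51200 |R|=0.99878 →hi
  mid=-2.51467 |R|=1.00317 →lo
  ...
  [-2.51284,-2.51267] ⇒ x*=-2.5127
Stable set (-2.5127, 0).

z* = -2.5127.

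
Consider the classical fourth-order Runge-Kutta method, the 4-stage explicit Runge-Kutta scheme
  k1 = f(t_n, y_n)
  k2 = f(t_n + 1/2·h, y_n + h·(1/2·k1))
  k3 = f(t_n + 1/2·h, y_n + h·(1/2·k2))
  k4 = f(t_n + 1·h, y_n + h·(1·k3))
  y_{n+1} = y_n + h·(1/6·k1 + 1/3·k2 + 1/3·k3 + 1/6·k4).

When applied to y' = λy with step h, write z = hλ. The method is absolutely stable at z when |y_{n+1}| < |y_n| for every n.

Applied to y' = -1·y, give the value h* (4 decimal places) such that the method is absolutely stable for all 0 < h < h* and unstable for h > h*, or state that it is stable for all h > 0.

(-2.7853,0); λ=-1 ⇒ h* = 2.7853.

On y'=λy, z=hλ:
  order 4, 4-stage ⇒ R(z)=1+z+z^2/2+z^3/6+z^4/24
  (e.g. R(-0.83)=0.43893, |R|=0.43893)

Boundary: |R(x)|=1, x<0.
x=-0.83: |R|=0.4389
|R(-1.86)|=0.2960 |R(-1.55)|=0.2711
Bisect:
  x_lo=-3.6210 |R|=3.1851  x_hi=-0.0937 |R|=0.9106
  mid=-1.85735 |R|=0.29549 →hi
  mid=-2.73917 |R|=0.93266 →hi
  mid=-3.18009 |R|=1.77770 →lo
  mid=-2.95963 |R|=1.29628 →lo
  mid=-2.84940 |R|=1.10104 →lo
  mid=-2.79429 |R|=1.01365 →lo
  mid=-2.76673 |R|=0.97237 →hi
  mid=-2.78051 |R|=0.99281 →hi
  mid=-2.78740 |R|=1.00318 →lo
  mid=-2.78395 |R|=0.99798 →hi
  ...
  [-2.78546,-2.78525] ⇒ x*=-2.7853
Stable set (-2.7853, 0).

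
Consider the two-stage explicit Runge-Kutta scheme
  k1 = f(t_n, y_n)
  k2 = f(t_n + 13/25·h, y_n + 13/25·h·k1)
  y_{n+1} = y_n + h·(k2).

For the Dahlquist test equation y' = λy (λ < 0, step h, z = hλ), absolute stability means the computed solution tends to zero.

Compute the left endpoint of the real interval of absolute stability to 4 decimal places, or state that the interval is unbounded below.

Set f=λy, z=hλ:
  k1=λy_n ⇒ h·k1=z·y_n;  k2=λ(1+13/25z)y_n ⇒ h·k2=z(1+13/25z)y_n
  y_{n+1}/y_n = 1 + z(1+13/25z) = 1 + z + 13/25z²
  so R(z) = 1 + z + 13/25z².

Find x<0 with |R(x)|<1.
x=-1.34: |R|=0.5937
R=1: x+13/25x²=0 ⇒ x=−25/13=-1.9231; min R=1−1/(4·13/25)=0.5192>−1
Confirm numerically:
  x=-1.809: |R|=0.89269 <1
  x=-1.778: |R|=0.86587 <1
  x=-1.762: |R|=0.85241 <1
  x=-1.283: |R|=0.57297 <1
  x=-2.328: |R|=1.49018 >1
  x=-2.256: |R|=1.39056 >1
Stable set (-1.9231, 0).

z* = -1.9231.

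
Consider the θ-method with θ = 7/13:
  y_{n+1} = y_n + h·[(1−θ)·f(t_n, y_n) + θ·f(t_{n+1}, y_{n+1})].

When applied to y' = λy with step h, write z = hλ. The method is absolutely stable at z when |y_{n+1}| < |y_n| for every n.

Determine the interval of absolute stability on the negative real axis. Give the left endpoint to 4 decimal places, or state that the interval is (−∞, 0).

unbounded; (−∞, 0).

On y'=λy, z=hλ:
  y_{n+1} = y_n + z·[6/13·y_n + 7/13·y_{n+1}] ⇒ (1 − 7/13z)y_{n+1} = (1 + 6/13z)y_n
  R(z) = (1 + 6/13z)/(1 − 7/13z).

Solve |R(x)|<1 on ℝ⁻.
x=-0.65: |R|=0.5185
x=-2: |R|=0.0370
x=-10: |R|=0.5663
x=-100: |R|=0.8233
θ=7/13≥1/2 ⇒ |1+6/13x|<|1−7/13x| ∀x<0 ⇒ unbounded interval.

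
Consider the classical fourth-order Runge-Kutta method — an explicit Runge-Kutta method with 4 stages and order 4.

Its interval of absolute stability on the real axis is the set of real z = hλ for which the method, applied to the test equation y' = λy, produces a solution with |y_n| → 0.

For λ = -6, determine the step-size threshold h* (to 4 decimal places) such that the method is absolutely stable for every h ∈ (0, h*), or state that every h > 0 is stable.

(-2.7853,0); λ=-6 ⇒ h* = 0.4642.

Set f=λy, z=hλ:
  order 4, 4-stage ⇒ R(z)=1+z+z^2/2+z^3/6+z^4/24
  (e.g. R(-1.02)=0.36843, |R|=0.36843)

Need |R(x)|<1, x<0.
x=-1.02: |R|=0.3684
|R(-1.5)|=0.2734 |R(-1.38)|=0.2853 |R(-0.59)|=0.5549
Bisect:
  x_lo=-3.2676 |R|=2.0064  x_hi=-0.2747 |R|=0.7598
  mid=-1.77114 |R|=0.28135 →hi
  mid=-2.51939 |R|=0.66773 →hi
  mid=-2.89351 |R|=1.17579 →lo
  mid=-2.70645 |R|=0.88749 →hi
  mid=-2.79998 |R|=1.02236 →lo
  mid=-2.75321 |R|=0.95270 →hi
  mid=-2.77659 |R|=0.98696 →hi
  ...
  [-2.78536,-2.78518] ⇒ x*=-2.7853
Stable set (-2.7853, 0).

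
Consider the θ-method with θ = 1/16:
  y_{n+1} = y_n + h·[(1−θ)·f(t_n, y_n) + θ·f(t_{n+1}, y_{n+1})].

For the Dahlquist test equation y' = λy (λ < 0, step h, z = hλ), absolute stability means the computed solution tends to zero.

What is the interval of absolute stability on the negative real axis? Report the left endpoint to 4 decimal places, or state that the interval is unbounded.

Set f=λy, z=hλ:
  y_{n+1} = y_n + z·[15/16·y_n + 1/16·y_{n+1}] ⇒ (1 − 1/16z)y_{n+1} = (1 + 15/16z)y_n
  R(z) = (1 + 15/16z)/(1 − 1/16z).

Solve |R(x)|<1 on ℝ⁻.
x=-0.75: |R|=0.2836
R=−1: 1+15/16x = −1+1/16x ⇒ -7/8x=2 ⇒ x=2/(-7/8)=-2.2857
Confirm numerically:
  x=-1.938: |R|=0.72862 <1
  x=-1.362: |R|=0.25515 <1
  x=-1.190: |R|=0.10762 <1
  x=-0.950: |R|=0.10324 <1
  x=-2.816: |R|=1.39456 >1
  x=-2.600: |R|=1.23656 >1
So |R|<1 on (-2.2857, 0).

z∈(-2.2857,0).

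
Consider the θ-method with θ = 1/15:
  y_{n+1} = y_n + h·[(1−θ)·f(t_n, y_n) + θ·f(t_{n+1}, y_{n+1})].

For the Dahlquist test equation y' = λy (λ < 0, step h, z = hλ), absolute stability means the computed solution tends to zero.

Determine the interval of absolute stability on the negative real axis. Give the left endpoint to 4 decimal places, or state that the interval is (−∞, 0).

With y'=λy (z=hλ):
  y_{n+1} = y_n + z·[14/15·y_n + 1/15·y_{n+1}] ⇒ (1 − 1/15z)y_{n+1} = (1 + 14/15z)y_n
  ⇒ R(z) = (1 + 14/15z)/(1 − 1/15z).

Boundary: |R(x)|=1, x<0.
x=-1.22: |R|=0.1282
R=−1: 1+14/15x = −1+1/15x ⇒ -13/15x=2 ⇒ x=2/(-13/15)=-2.3077
Confirm numerically:
  x=-2.023: |R|=0.78259 <1
  x=-1.794: |R|=0.60236 <1
  x=-1.432: |R|=0.30721 <1
  x=-1.147: |R|=0.06552 <1
  x=-2.505: |R|=1.14653 >1
  x=-2.339: |R|=1.02347 >1
Interval (-2.3077, 0).

z∈(-2.3077,0).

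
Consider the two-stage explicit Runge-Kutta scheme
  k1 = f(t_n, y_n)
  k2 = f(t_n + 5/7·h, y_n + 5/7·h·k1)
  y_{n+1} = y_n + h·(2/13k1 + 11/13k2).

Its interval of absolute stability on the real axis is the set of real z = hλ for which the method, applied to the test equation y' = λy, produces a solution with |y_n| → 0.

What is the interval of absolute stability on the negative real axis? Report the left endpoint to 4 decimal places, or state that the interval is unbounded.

Set f=λy, z=hλ:
  k1=λy_n ⇒ h·k1=z·y_n;  k2=λ(1+5/7z)y_n ⇒ h·k2=z(1+5/7z)y_n
  y_{n+1}/y_n = 1 + 2/13z + 11/13z(1+5/7z) = 1 + z + 55/91z²
  ⇒ R(z) = 1 + z + 55/91z².

Boundary: |R(x)|=1, x<0.
x=-0.67: |R|=0.6013
R=1: x+55/91x²=0 ⇒ x=−91/55=-1.6545; min R=1−1/(4·55/91)=0.5864>−1
Confirm numerically:
  x=-0.983: |R|=0.60102 <1
  x=-0.881: |R|=0.58811 <1
  x=-0.843: |R|=0.58651 <1
  x=-0.696: |R|=0.59678 <1
  x=-2.227: |R|=1.77052 >1
  x=-1.961: |R|=1.36322 >1
Stable set (-1.6545, 0).

z∈(-1.6545,0).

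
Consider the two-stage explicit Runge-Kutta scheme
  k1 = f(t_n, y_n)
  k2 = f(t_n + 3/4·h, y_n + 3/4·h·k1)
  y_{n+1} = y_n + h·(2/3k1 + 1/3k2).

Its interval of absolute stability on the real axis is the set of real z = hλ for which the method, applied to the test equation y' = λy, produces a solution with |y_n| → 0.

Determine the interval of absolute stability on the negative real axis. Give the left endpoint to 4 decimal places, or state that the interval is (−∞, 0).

Test eqn y'=λy, z=hλ:
  k1=λy_n ⇒ h·k1=z·y_n;  k2=λ(1+3/4z)y_n ⇒ h·k2=z(1+3/4z)y_n
  y_{n+1}/y_n = 1 + 2/3z + 1/3z(1+3/4z) = 1 + z + 1/4z²
  Hence R(z) = 1 + z + 1/4z².

Find x<0 with |R(x)|<1.
x=-1.23: |R|=0.1482
R=1: x+1/4x²=0 ⇒ x=−4=-4.0000; min R=1−1/(4·1/4)=0.0000>−1
Confirm numerically:
  x=-3.920: |R|=0.92160 <1
  x=-3.918: |R|=0.91968 <1
  x=-2.399: |R|=0.03980 <1
  x=-4.590: |R|=1.67702 >1
  x=-4.181: |R|=1.18919 >1
  x=-4.094: |R|=1.09621 >1
Stable set (-4.0000, 0).

(-4.0000, 0).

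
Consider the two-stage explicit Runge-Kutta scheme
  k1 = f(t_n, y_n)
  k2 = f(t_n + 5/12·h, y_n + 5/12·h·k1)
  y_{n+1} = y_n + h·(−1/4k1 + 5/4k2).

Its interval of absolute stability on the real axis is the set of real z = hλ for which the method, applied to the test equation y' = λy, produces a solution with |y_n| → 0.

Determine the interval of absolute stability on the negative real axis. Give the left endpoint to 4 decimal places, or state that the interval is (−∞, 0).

With y'=λy (z=hλ):
  k1=λy_n ⇒ h·k1=z·y_n;  k2=λ(1+5/12z)y_n ⇒ h·k2=z(1+5/12z)y_n
  y_{n+1}/y_n = 1 − 1/4z + 5/4z(1+5/12z) = 1 + z + 25/48z²
  ⇒ R(z) = 1 + z + 25/48z².

Need |R(x)|<1, x<0.
x=-0.94: |R|=0.5202
R=1: x+25/48x²=0 ⇒ x=−48/25=-1.9200; min R=1−1/(4·25/48)=0.5200>−1
Confirm numerically:
  x=-1.249: |R|=0.56350 <1
  x=-1.247: |R|=0.56290 <1
  x=-0.967: |R|=0.52003 <1
  x=-2.279: |R|=1.42613 >1
  x=-2.272: |R|=1.41653 >1
So |R|<1 on (-1.9200, 0).

z∈(-1.9200,0).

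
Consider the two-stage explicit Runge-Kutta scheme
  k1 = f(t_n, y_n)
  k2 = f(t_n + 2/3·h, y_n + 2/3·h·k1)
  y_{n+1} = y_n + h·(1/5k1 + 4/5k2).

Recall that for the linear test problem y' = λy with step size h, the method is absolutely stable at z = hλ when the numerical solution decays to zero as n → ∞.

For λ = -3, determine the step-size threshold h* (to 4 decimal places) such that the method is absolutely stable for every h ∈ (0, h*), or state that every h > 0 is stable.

With y'=λy (z=hλ):
  k1=λy_n ⇒ h·k1=z·y_n;  k2=λ(1+2/3z)y_n ⇒ h·k2=z(1+2/3z)y_n
  y_{n+1}/y_n = 1 + 1/5z + 4/5z(1+2/3z) = 1 + z + 8/15z²
  Hence R(z) = 1 + z + 8/15z².

Solve |R(x)|<1 on ℝ⁻.
x=-0.62: |R|=0.5850
R=1: x+8/15x²=0 ⇒ x=−15/8=-1.8750; min R=1−1/(4·8/15)=0.5312>−1
Confirm numerically:
  x=-1.297: |R|=0.60018 <1
  x=-1.271: |R|=0.59057 <1
  x=-1.197: |R|=0.56716 <1
  x=-2.397: |R|=1.66732 >1
  x=-2.247: |R|=1.44580 >1
  x=-1.907: |R|=1.03255 >1
So |R|<1 on (-1.8750, 0).

(-1.8750,0); λ=-3 ⇒ h* = (15/8)/3 = 0.6250.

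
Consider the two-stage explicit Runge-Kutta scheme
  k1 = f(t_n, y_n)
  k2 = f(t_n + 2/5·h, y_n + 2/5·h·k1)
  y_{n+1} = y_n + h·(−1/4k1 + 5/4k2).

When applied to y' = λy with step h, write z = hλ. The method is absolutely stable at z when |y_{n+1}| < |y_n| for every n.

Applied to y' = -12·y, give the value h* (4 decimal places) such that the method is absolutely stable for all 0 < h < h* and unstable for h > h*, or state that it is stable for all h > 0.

With y'=λy (z=hλ):
  k1=λy_n ⇒ h·k1=z·y_n;  k2=λ(1+2/5z)y_n ⇒ h·k2=z(1+2/5z)y_n
  y_{n+1}/y_n = 1 − 1/4z + 5/4z(1+2/5z) = 1 + z + 1/2z²
  ⇒ R(z) = 1 + z + 1/2z².

Solve |R(x)|<1 on ℝ⁻.
x=-1.68: |R|=0.7312
R=1: x+1/2x²=0 ⇒ x=−2=-2.0000; min R=1−1/(4·1/2)=0.5000>−1
Confirm numerically:
  x=-1.802: |R|=0.82160 <1
  x=-1.313: |R|=0.54898 <1
  x=-1.056: |R|=0.50157 <1
  x=-2.402: |R|=1.48280 >1
  x=-2.354: |R|=1.41666 >1
  x=-2.149: |R|=1.16010 >1
Interval (-2.0000, 0).

(-2.0000,0); λ=-12 ⇒ h* = (2)/12 = 0.1667.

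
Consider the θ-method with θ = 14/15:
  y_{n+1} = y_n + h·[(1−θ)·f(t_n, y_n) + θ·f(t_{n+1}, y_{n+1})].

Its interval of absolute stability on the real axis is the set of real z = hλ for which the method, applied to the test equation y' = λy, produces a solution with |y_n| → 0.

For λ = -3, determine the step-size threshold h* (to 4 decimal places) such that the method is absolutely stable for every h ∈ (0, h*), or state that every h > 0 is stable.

Set f=λy, z=hλ:
  y_{n+1} = y_n + z·[1/15·y_n + 14/15·y_{n+1}] ⇒ (1 − 14/15z)y_{n+1} = (1 + 1/15z)y_n
  R(z) = (1 + 1/15z)/(1 − 14/15z).

Boundary: |R(x)|=1, x<0.
x=-0.78: |R|=0.5486
x=-2: |R|=0.3023
x=-10: |R|=0.0323
x=-100: |R|=0.0601
θ=14/15≥1/2 ⇒ |1+1/15x|<|1−14/15x| ∀x<0 ⇒ interval (−∞,0).

interval (−∞, 0). Any h>0 works for λ=-3.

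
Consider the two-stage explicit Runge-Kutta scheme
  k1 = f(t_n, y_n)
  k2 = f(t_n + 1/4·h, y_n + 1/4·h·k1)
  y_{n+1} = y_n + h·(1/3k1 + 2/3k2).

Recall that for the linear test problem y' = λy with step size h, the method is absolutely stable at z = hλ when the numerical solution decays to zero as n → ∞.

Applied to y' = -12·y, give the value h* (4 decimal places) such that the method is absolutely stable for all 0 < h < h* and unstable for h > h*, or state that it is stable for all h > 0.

Test eqn y'=λy, z=hλ:
  k1=λy_n ⇒ h·k1=z·y_n;  k2=λ(1+1/4z)y_n ⇒ h·k2=z(1+1/4z)y_n
  y_{n+1}/y_n = 1 + 1/3z + 2/3z(1+1/4z) = 1 + z + 1/6z²
  ⇒ R(z) = 1 + z + 1/6z².

Boundary: |R(x)|=1, x<0.
x=-1.72: |R|=0.2269
R=1: x+1/6x²=0 ⇒ x=−6=-6.0000; min R=1−1/(4·1/6)=-0.5000>−1
Confirm numerically:
  x=-5.165: |R|=0.28120 <1
  x=-4.367: |R|=0.18855 <1
  x=-3.162: |R|=0.49563 <1
  x=-3.028: |R|=0.49987 <1
  x=-6.578: |R|=1.63368 >1
  x=-6.480: |R|=1.51840 >1
  x=-6.347: |R|=1.36707 >1
So |R|<1 on (-6.0000, 0).

(-6.0000,0); λ=-12 ⇒ h* = (6)/12 = 0.5000.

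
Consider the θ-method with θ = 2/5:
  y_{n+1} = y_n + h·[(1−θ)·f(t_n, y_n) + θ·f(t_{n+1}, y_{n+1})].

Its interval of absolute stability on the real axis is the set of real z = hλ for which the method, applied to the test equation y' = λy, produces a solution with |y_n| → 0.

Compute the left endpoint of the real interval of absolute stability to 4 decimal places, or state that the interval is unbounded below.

With y'=λy (z=hλ):
  y_{n+1} = y_n + z·[3/5·y_n + 2/5·y_{n+1}] ⇒ (1 − 2/5z)y_{n+1} = (1 + 3/5z)y_n
  R(z) = (1 + 3/5z)/(1 − 2/5z).

Find x<0 with |R(x)|<1.
x=-0.81: |R|=0.3882
R=−1: 1+3/5x = −1+2/5x ⇒ -1/5x=2 ⇒ x=2/(-1/5)=-10.0000
Confirm numerically:
  x=-9.311: |R|=0.97083 <1
  x=-6.217: |R|=0.78301 <1
  x=-4.390: |R|=0.59289 <1
  x=-10.122: |R|=1.00483 >1
  x=-10.079: |R|=1.00314 >1
Interval (-10.0000, 0).

left endpoint -10.0000.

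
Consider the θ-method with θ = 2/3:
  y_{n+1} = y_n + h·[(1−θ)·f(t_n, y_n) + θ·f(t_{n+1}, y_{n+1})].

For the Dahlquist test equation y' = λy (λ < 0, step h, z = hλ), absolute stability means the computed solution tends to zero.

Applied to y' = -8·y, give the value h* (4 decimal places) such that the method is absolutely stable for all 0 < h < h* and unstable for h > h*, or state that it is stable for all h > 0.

Test eqn y'=λy, z=hλ:
  y_{n+1} = y_n + z·[1/3·y_n + 2/3·y_{n+1}] ⇒ (1 − 2/3z)y_{n+1} = (1 + 1/3z)y_n
  Hence R(z) = (1 + 1/3z)/(1 − 2/3z).

Find x<0 with |R(x)|<1.
x=-0.35: |R|=0.7162
x=-2: |R|=0.1429
x=-10: |R|=0.3043
x=-100: |R|=0.4778
θ=2/3≥1/2 ⇒ |1+1/3x|<|1−2/3x| ∀x<0 ⇒ interval (−∞,0).

(−∞, 0) — no finite endpoint. Any h>0 works for λ=-8.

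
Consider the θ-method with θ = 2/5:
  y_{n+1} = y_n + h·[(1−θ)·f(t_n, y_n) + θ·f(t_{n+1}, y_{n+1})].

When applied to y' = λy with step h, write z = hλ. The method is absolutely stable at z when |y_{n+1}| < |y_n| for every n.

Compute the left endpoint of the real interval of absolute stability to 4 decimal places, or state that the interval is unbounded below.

left endpoint -10.0000.

On y'=λy, z=hλ:
  y_{n+1} = y_n + z·[3/5·y_n + 2/5·y_{n+1}] ⇒ (1 − 2/5z)y_{n+1} = (1 + 3/5z)y_n
  R(z) = (1 + 3/5z)/(1 − 2/5z).

Need |R(x)|<1, x<0.
x=-1.04: |R|=0.2655
R=−1: 1+3/5x = −1+2/5x ⇒ -1/5x=2 ⇒ x=2/(-1/5)=-10.0000
Confirm numerically:
  x=-8.010: |R|=0.90533 <1
  x=-7.720: |R|=0.88845 <1
  x=-5.901: |R|=0.75604 <1
  x=-5.399: |R|=0.70876 <1
  x=-10.136: |R|=1.00538 >1
  x=-10.099: |R|=1.00393 >1
Stable set (-10.0000, 0).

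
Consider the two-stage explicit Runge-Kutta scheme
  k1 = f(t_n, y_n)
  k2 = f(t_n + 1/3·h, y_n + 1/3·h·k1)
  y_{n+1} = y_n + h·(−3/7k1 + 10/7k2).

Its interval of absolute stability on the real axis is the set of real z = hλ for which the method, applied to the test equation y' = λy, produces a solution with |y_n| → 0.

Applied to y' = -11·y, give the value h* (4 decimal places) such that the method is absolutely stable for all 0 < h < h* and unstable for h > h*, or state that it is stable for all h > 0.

(-2.1000,0); λ=-11 ⇒ h* = (21/10)/11 = 0.1909.

On y'=λy, z=hλ:
  k1=λy_n ⇒ h·k1=z·y_n;  k2=λ(1+1/3z)y_n ⇒ h·k2=z(1+1/3z)y_n
  y_{n+1}/y_n = 1 − 3/7z + 10/7z(1+1/3z) = 1 + z + 10/21z²
  so R(z) = 1 + z + 10/21z².

Solve |R(x)|<1 on ℝ⁻.
x=-1.58: |R|=0.6088
R=1: x+10/21x²=0 ⇒ x=−21/10=-2.1000; min R=1−1/(4·10/21)=0.4750>−1
Confirm numerically:
  x=-1.994: |R|=0.89935 <1
  x=-1.082: |R|=0.47549 <1
  x=-0.865: |R|=0.49130 <1
  x=-2.336: |R|=1.26252 >1
  x=-2.298: |R|=1.21667 >1
So |R|<1 on (-2.1000, 0).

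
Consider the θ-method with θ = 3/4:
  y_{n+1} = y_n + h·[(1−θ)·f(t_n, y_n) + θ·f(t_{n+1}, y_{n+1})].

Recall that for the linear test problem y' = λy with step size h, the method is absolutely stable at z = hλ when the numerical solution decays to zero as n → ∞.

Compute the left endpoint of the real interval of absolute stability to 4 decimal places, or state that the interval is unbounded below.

(−∞, 0) — no finite endpoint.

Test eqn y'=λy, z=hλ:
  y_{n+1} = y_n + z·[1/4·y_n + 3/4·y_{n+1}] ⇒ (1 − 3/4z)y_{n+1} = (1 + 1/4z)y_n
  so R(z) = (1 + 1/4z)/(1 − 3/4z).

Boundary: |R(x)|=1, x<0.
x=-1.01: |R|=0.4253
x=-2: |R|=0.2000
x=-10: |R|=0.1765
x=-100: |R|=0.3158
θ=3/4≥1/2 ⇒ |1+1/4x|<|1−3/4x| ∀x<0 ⇒ interval (−∞,0).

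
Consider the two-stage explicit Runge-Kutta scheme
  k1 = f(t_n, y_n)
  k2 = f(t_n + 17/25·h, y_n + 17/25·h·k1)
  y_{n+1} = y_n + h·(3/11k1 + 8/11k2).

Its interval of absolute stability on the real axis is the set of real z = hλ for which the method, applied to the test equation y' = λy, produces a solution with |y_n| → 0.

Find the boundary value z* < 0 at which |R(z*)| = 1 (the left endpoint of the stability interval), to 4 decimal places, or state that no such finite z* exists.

Set f=λy, z=hλ:
  k1=λy_n ⇒ h·k1=z·y_n;  k2=λ(1+17/25z)y_n ⇒ h·k2=z(1+17/25z)y_n
  y_{n+1}/y_n = 1 + 3/11z + 8/11z(1+17/25z) = 1 + z + 136/275z²
  R(z) = 1 + z + 136/275z².

Solve |R(x)|<1 on ℝ⁻.
x=-1.09: |R|=0.4976
R=1: x+136/275x²=0 ⇒ x=−275/136=-2.0221; min R=1−1/(4·136/275)=0.4945>−1
Confirm numerically:
  x=-1.584: |R|=0.65684 <1
  x=-1.465: |R|=0.59641 <1
  x=-1.318: |R|=0.54109 <1
  x=-2.404: |R|=1.45409 >1
  x=-2.351: |R|=1.38245 >1
  x=-2.256: |R|=1.26101 >1
Interval (-2.0221, 0).

z* = -2.0221.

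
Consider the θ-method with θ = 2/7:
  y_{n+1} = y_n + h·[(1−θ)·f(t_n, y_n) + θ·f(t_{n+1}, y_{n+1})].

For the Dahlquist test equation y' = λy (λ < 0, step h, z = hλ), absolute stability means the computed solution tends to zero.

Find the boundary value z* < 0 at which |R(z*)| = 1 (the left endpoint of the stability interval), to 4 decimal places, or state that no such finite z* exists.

On y'=λy, z=hλ:
  y_{n+1} = y_n + z·[5/7·y_n + 2/7·y_{n+1}] ⇒ (1 − 2/7z)y_{n+1} = (1 + 5/7z)y_n
  Hence R(z) = (1 + 5/7z)/(1 − 2/7z).

Solve |R(x)|<1 on ℝ⁻.
x=-1.06: |R|=0.1864
R=−1: 1+5/7x = −1+2/7x ⇒ -3/7x=2 ⇒ x=2/(-3/7)=-4.6667
Confirm numerically:
  x=-4.289: |R|=0.92727 <1
  x=-4.036: |R|=0.87447 <1
  x=-3.862: |R|=0.83605 <1
  x=-4.939: |R|=1.04841 >1
  x=-4.867: |R|=1.03591 >1
  x=-4.848: |R|=1.03258 >1
Interval (-4.6667, 0).

left endpoint -4.6667.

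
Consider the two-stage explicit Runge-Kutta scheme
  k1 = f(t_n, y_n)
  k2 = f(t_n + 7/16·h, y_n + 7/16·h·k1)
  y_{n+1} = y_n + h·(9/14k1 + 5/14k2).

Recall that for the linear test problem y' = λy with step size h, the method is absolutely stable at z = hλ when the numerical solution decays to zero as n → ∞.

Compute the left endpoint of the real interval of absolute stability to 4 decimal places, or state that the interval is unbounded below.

z* = -6.4000.

On y'=λy, z=hλ:
  k1=λy_n ⇒ h·k1=z·y_n;  k2=λ(1+7/16z)y_n ⇒ h·k2=z(1+7/16z)y_n
  y_{n+1}/y_n = 1 + 9/14z + 5/14z(1+7/16z) = 1 + z + 5/32z²
  Hence R(z) = 1 + z + 5/32z².

Find x<0 with |R(x)|<1.
x=-1.55: |R|=0.1746
R=1: x+5/32x²=0 ⇒ x=−32/5=-6.4000; min R=1−1/(4·5/32)=-0.6000>−1
Confirm numerically:
  x=-6.084: |R|=0.69960 <1
  x=-5.338: |R|=0.11423 <1
  x=-4.731: |R|=0.23376 <1
  x=-6.817: |R|=1.44417 >1
  x=-6.708: |R|=1.32282 >1
  x=-6.547: |R|=1.15038 >1
Interval (-6.4000, 0).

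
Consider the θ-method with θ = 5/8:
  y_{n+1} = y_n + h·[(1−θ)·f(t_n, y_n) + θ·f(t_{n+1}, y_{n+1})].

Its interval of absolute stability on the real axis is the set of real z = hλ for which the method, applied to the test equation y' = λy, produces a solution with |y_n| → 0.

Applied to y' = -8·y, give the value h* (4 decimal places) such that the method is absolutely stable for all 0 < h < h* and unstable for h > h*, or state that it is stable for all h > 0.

Test eqn y'=λy, z=hλ:
  y_{n+1} = y_n + z·[3/8·y_n + 5/8·y_{n+1}] ⇒ (1 − 5/8z)y_{n+1} = (1 + 3/8z)y_n
  Hence R(z) = (1 + 3/8z)/(1 − 5/8z).

Find x<0 with |R(x)|<1.
x=-1.01: |R|=0.3808
x=-2: |R|=0.1111
x=-10: |R|=0.3793
x=-100: |R|=0.5748
θ=5/8≥1/2 ⇒ |1+3/8x|<|1−5/8x| ∀x<0 ⇒ unbounded interval.

(−∞, 0) — no finite endpoint. Any h>0 works for λ=-8.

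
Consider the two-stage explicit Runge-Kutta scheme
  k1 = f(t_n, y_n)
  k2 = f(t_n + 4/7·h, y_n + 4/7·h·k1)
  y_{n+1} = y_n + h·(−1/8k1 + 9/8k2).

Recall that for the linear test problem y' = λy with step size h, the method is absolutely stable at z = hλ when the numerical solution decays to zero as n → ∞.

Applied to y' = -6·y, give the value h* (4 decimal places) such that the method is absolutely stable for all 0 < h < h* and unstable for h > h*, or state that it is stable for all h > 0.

With y'=λy (z=hλ):
  k1=λy_n ⇒ h·k1=z·y_n;  k2=λ(1+4/7z)y_n ⇒ h·k2=z(1+4/7z)y_n
  y_{n+1}/y_n = 1 − 1/8z + 9/8z(1+4/7z) = 1 + z + 9/14z²
  Hence R(z) = 1 + z + 9/14z².

Solve |R(x)|<1 on ℝ⁻.
x=-0.42: |R|=0.6934
R=1: x+9/14x²=0 ⇒ x=−14/9=-1.5556; min R=1−1/(4·9/14)=0.6111>−1
Confirm numerically:
  x=-1.527: |R|=0.97197 <1
  x=-1.206: |R|=0.72899 <1
  x=-1.111: |R|=0.68249 <1
  x=-0.768: |R|=0.61117 <1
  x=-2.142: |R|=1.80753 >1
  x=-1.831: |R|=1.32422 >1
Interval (-1.5556, 0).

(-1.5556,0); λ=-6 ⇒ h* = (14/9)/6 = 0.2593.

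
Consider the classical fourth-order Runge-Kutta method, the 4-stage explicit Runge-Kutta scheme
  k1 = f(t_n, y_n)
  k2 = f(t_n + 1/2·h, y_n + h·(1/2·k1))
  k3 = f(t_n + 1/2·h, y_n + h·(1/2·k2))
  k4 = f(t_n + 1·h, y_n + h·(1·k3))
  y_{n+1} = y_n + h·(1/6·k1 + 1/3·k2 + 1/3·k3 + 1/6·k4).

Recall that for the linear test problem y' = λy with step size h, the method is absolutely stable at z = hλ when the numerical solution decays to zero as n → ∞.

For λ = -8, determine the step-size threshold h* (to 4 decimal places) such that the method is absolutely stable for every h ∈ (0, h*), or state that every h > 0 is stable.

(-2.7853,0); λ=-8 ⇒ h* = 0.3482.

Set f=λy, z=hλ:
  order 4, 4-stage ⇒ R(z)=1+z+z^2/2+z^3/6+z^4/24
  (e.g. R(-0.68)=0.50770, |R|=0.50770)

Find x<0 with |R(x)|<1.
x=-0.68: |R|=0.5077
|R(-2.74)|=0.9338 |R(-1.37)|=0.2867 |R(-1.23)|=0.3117
Bisect:
  x_lo=-3.4165 |R|=2.4501  x_hi=-0.2904 |R|=0.7480
  mid=-1.85345 |R|=0.29472 →hi
  mid=-2.63497 |R|=0.79602 →hi
  mid=-3.02573 |R|=1.42729 →lo
  mid=-2.83035 |R|=1.07008 →lo
  mid=-2.73266 |R|=0.92350 →hi
  mid=-2.78150 |R|=0.99430 →hi
  mid=-2.80592 |R|=1.03155 →lo
  mid=-2.79371 |R|=1.01277 →lo
  mid=-2.78761 |R|=1.00349 →lo
  mid=-2.78455 |R|=0.99889 →hi
  ...
  [-2.78532,-2.78513] ⇒ x*=-2.7853
Interval (-2.7853, 0).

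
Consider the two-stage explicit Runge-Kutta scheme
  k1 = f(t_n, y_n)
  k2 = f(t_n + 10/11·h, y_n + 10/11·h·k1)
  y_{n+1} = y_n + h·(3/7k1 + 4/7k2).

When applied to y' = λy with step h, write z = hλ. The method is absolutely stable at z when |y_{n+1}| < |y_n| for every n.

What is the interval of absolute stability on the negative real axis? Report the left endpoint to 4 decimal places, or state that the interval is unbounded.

z∈(-1.9250,0).

With y'=λy (z=hλ):
  k1=λy_n ⇒ h·k1=z·y_n;  k2=λ(1+10/11z)y_n ⇒ h·k2=z(1+10/11z)y_n
  y_{n+1}/y_n = 1 + 3/7z + 4/7z(1+10/11z) = 1 + z + 40/77z²
  R(z) = 1 + z + 40/77z².

Find x<0 with |R(x)|<1.
x=-0.76: |R|=0.5401
R=1: x+40/77x²=0 ⇒ x=−77/40=-1.9250; min R=1−1/(4·40/77)=0.5188>−1
Confirm numerically:
  x=-1.604: |R|=0.73253 <1
  x=-1.264: |R|=0.56597 <1
  x=-1.089: |R|=0.52706 <1
  x=-0.885: |R|=0.52187 <1
  x=-2.473: |R|=1.70400 >1
  x=-2.342: |R|=1.50733 >1
  x=-2.238: |R|=1.36389 >1
Stable set (-1.9250, 0).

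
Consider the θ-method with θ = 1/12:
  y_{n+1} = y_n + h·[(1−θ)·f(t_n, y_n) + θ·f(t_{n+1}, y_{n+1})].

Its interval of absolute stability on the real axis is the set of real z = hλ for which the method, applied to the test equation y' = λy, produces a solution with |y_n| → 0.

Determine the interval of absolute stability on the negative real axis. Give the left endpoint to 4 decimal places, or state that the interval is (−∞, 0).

(-2.4000, 0).

With y'=λy (z=hλ):
  y_{n+1} = y_n + z·[11/12·y_n + 1/12·y_{n+1}] ⇒ (1 − 1/12z)y_{n+1} = (1 + 11/12z)y_n
  ⇒ R(z) = (1 + 11/12z)/(1 − 1/12z).

Need |R(x)|<1, x<0.
x=-0.86: |R|=0.1975
R=−1: 1+11/12x = −1+1/12x ⇒ -5/6x=2 ⇒ x=2/(-5/6)=-2.4000
Confirm numerically:
  x=-2.215: |R|=0.86986 <1
  x=-1.923: |R|=0.65740 <1
  x=-1.194: |R|=0.08595 <1
  x=-1.029: |R|=0.05227 <1
  x=-2.764: |R|=1.24655 >1
  x=-2.639: |R|=1.16326 >1
  x=-2.449: |R|=1.03391 >1
Stable set (-2.4000, 0).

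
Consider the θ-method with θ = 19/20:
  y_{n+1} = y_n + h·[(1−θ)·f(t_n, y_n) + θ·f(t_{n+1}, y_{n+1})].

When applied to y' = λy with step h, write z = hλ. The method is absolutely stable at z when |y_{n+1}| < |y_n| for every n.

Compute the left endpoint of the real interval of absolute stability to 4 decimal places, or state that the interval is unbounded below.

Test eqn y'=λy, z=hλ:
  y_{n+1} = y_n + z·[1/20·y_n + 19/20·y_{n+1}] ⇒ (1 − 19/20z)y_{n+1} = (1 + 1/20z)y_n
  so R(z) = (1 + 1/20z)/(1 − 19/20z).

Solve |R(x)|<1 on ℝ⁻.
x=-0.79: |R|=0.5487
x=-2: |R|=0.3103
x=-10: |R|=0.0476
x=-100: |R|=0.0417
θ=19/20≥1/2 ⇒ |1+1/20x|<|1−19/20x| ∀x<0 ⇒ stable on all of ℝ⁻.

unbounded; (−∞, 0).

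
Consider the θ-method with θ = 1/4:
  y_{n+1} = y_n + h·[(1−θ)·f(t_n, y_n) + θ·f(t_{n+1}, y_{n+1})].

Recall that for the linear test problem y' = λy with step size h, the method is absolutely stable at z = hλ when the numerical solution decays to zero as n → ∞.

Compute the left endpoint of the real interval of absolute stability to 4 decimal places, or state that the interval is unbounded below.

With y'=λy (z=hλ):
  y_{n+1} = y_n + z·[3/4·y_n + 1/4·y_{n+1}] ⇒ (1 − 1/4z)y_{n+1} = (1 + 3/4z)y_n
  so R(z) = (1 + 3/4z)/(1 − 1/4z).

Solve |R(x)|<1 on ℝ⁻.
x=-1.79: |R|=0.2366
R=−1: 1+3/4x = −1+1/4x ⇒ -1/2x=2 ⇒ x=2/(-1/2)=-4.0000
Confirm numerically:
  x=-1.958: |R|=0.31454 <1
  x=-1.845: |R|=0.26262 <1
  x=-1.670: |R|=0.17813 <1
  x=-4.395: |R|=1.09410 >1
  x=-4.071: |R|=1.01759 >1
  x=-4.058: |R|=1.01440 >1
Interval (-4.0000, 0).

left endpoint -4.0000.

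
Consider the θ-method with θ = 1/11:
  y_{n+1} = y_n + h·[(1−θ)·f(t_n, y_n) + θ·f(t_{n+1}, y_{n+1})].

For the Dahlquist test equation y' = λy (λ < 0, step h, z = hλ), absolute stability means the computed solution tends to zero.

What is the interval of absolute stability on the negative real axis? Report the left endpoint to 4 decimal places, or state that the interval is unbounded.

With y'=λy (z=hλ):
  y_{n+1} = y_n + z·[10/11·y_n + 1/11·y_{n+1}] ⇒ (1 − 1/11z)y_{n+1} = (1 + 10/11z)y_n
  ⇒ R(z) = (1 + 10/11z)/(1 − 1/11z).

Find x<0 with |R(x)|<1.
x=-0.65: |R|=0.3863
R=−1: 1+10/11x = −1+1/11x ⇒ -9/11x=2 ⇒ x=2/(-9/11)=-2.4444
Confirm numerically:
  x=-1.868: |R|=0.59683 <1
  x=-1.514: |R|=0.33083 <1
  x=-1.094: |R|=0.00496 <1
  x=-2.973: |R|=1.34044 >1
  x=-2.831: |R|=1.25154 >1
So |R|<1 on (-2.4444, 0).

z∈(-2.4444,0).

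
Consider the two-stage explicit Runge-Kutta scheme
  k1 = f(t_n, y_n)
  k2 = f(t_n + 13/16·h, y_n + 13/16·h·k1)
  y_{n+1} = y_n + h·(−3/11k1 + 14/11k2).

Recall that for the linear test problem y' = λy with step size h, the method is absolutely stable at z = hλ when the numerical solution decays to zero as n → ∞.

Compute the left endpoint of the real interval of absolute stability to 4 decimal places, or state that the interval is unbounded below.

Set f=λy, z=hλ:
  k1=λy_n ⇒ h·k1=z·y_n;  k2=λ(1+13/16z)y_n ⇒ h·k2=z(1+13/16z)y_n
  y_{n+1}/y_n = 1 − 3/11z + 14/11z(1+13/16z) = 1 + z + 91/88z²
  R(z) = 1 + z + 91/88z².

Need |R(x)|<1, x<0.
x=-0.62: |R|=0.7775
R=1: x+91/88x²=0 ⇒ x=−88/91=-0.9670; min R=1−1/(4·91/88)=0.7582>−1
Confirm numerically:
  x=-0.946: |R|=0.97942 <1
  x=-0.738: |R|=0.82521 <1
  x=-0.473: |R|=0.75836 <1
  x=-1.334: |R|=1.50622 >1
  x=-1.111: |R|=1.16540 >1
  x=-1.027: |R|=1.06369 >1
So |R|<1 on (-0.9670, 0).

z* = -0.9670.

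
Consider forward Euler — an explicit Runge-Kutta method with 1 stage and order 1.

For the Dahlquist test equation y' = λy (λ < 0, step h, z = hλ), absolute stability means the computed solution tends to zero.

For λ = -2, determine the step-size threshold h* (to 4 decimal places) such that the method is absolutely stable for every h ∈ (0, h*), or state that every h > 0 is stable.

(-2.0000,0); λ=-2 ⇒ h* = 1.0000.

Set f=λy, z=hλ:
  order 1, 1-stage ⇒ R(z)=1+z
  (e.g. R(-1.38)=-0.38000, |R|=0.38000)

Boundary: |R(x)|=1, x<0.
x=-1.38: |R|=0.3800
|R(-1.73)|=0.7300 |R(-1.47)|=0.4700 |R(-1.42)|=0.4200
Bisect:
  x_lo=-2.3243 |R|=1.3243  x_hi=-0.3390 |R|=0.6610
  mid=-1.33160 |R|=0.33160 →hi
  mid=-1.82793 |R|=0.82793 →hi
  mid=-2.07609 |R|=1.07609 →lo
  mid=-1.95201 |R|=0.95201 →hi
  mid=-2.01405 |R|=1.01405 →lo
  mid=-1.98303 |R|=0.98303 →hi
  mid=-1.99854 |R|=0.99854 →hi
  mid=-2.00630 |R|=1.00630 →lo
  mid=-2.00242 |R|=1.00242 →lo
  ...
  [-2.00012,-1.99999] ⇒ x*=-2.0000
Interval (-2.0000, 0).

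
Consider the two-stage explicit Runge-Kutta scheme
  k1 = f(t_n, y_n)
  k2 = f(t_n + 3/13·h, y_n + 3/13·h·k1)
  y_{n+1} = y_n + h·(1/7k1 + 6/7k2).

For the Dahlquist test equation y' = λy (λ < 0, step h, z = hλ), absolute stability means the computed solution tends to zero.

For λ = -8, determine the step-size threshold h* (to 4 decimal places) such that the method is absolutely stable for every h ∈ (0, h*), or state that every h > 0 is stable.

Test eqn y'=λy, z=hλ:
  k1=λy_n ⇒ h·k1=z·y_n;  k2=λ(1+3/13z)y_n ⇒ h·k2=z(1+3/13z)y_n
  y_{n+1}/y_n = 1 + 1/7z + 6/7z(1+3/13z) = 1 + z + 18/91z²
  so R(z) = 1 + z + 18/91z².

Solve |R(x)|<1 on ℝ⁻.
x=-0.5: |R|=0.5495
R=1: x+18/91x²=0 ⇒ x=−91/18=-5.0556; min R=1−1/(4·18/91)=-0.2639>−1
Confirm numerically:
  x=-3.695: |R|=0.00560 <1
  x=-3.254: |R|=0.15957 <1
  x=-3.209: |R|=0.17210 <1
  x=-2.619: |R|=0.26224 <1
  x=-5.529: |R|=1.51778 >1
  x=-5.390: |R|=1.35657 >1
Stable set (-5.0556, 0).

(-5.0556,0); λ=-8 ⇒ h* = (91/18)/8 = 0.6319.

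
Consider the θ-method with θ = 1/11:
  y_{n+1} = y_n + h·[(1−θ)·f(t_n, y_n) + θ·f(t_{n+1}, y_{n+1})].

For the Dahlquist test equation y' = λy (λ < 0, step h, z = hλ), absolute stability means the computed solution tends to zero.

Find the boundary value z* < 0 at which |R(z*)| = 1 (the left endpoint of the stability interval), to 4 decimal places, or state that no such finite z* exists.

With y'=λy (z=hλ):
  y_{n+1} = y_n + z·[10/11·y_n + 1/11·y_{n+1}] ⇒ (1 − 1/11z)y_{n+1} = (1 + 10/11z)y_n
  R(z) = (1 + 10/11z)/(1 − 1/11z).

Find x<0 with |R(x)|<1.
x=-1.14: |R|=0.0329
R=−1: 1+10/11x = −1+1/11x ⇒ -9/11x=2 ⇒ x=2/(-9/11)=-2.4444
Confirm numerically:
  x=-2.373: |R|=0.95192 <1
  x=-2.171: |R|=0.81315 <1
  x=-1.639: |R|=0.42646 <1
  x=-1.168: |R|=0.05588 <1
  x=-2.889: |R|=1.28807 >1
  x=-2.772: |R|=1.21406 >1
So |R|<1 on (-2.4444, 0).

left endpoint -2.4444.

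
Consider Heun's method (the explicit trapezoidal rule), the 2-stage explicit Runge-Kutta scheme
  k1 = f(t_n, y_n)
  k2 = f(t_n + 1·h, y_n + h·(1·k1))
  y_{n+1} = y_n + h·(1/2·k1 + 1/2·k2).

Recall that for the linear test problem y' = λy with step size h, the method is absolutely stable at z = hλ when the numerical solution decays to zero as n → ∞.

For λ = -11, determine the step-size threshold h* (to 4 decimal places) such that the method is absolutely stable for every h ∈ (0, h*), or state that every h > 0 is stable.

On y'=λy, z=hλ:
  order 2, 2-stage ⇒ R(z)=1+z+z^2/2
  (e.g. R(-0.37)=0.69845, |R|=0.69845)

Need |R(x)|<1, x<0.
x=-0.37: |R|=0.6985
|R(-2.29)|=1.3321 |R(-1.73)|=0.7664 |R(-1.05)|=0.5012
Bisect:
  x_lo=-2.7505 |R|=2.0321  x_hi=-0.3252 |R|=0.7277
  mid=-1.53783 |R|=0.64463 →hi
  mid=-2.14416 |R|=1.15455 →lo
  mid=-1.84100 |R|=0.85364 →hi
  mid=-1.99258 |R|=0.99261 →hi
  mid=-2.06837 |R|=1.07071 →lo
  mid=-2.03048 |R|=1.03094 →lo
  mid=-2.01153 |R|=1.01159 →lo
  mid=-2.00205 |R|=1.00206 →lo
  mid=-1.99732 |R|=0.99732 →hi
  mid=-1.99969 |R|=0.99969 →hi
  ...
  [-2.00013,-1.99998] ⇒ x*=-2.0000
Interval (-2.0000, 0).

(-2.0000,0); λ=-11 ⇒ h* = 0.1818.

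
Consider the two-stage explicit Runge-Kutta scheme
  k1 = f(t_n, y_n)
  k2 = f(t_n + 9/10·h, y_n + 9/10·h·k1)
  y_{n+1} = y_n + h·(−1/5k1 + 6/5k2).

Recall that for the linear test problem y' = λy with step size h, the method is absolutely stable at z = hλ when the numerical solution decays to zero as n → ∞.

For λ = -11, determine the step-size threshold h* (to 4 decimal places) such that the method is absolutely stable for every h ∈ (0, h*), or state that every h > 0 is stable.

(-0.9259,0); λ=-11 ⇒ h* = (25/27)/11 = 0.0842.

On y'=λy, z=hλ:
  k1=λy_n ⇒ h·k1=z·y_n;  k2=λ(1+9/10z)y_n ⇒ h·k2=z(1+9/10z)y_n
  y_{n+1}/y_n = 1 − 1/5z + 6/5z(1+9/10z) = 1 + z + 27/25z²
  so R(z) = 1 + z + 27/25z².

Solve |R(x)|<1 on ℝ⁻.
x=-1.45: |R|=1.8207
R=1: x+27/25x²=0 ⇒ x=−25/27=-0.9259; min R=1−1/(4·27/25)=0.7685>−1
Confirm numerically:
  x=-0.851: |R|=0.93114 <1
  x=-0.473: |R|=0.76863 <1
  x=-0.456: |R|=0.76857 <1
  x=-0.425: |R|=0.77008 <1
  x=-1.506: |R|=1.94348 >1
  x=-1.400: |R|=1.71680 >1
  x=-1.101: |R|=1.20818 >1
Interval (-0.9259, 0).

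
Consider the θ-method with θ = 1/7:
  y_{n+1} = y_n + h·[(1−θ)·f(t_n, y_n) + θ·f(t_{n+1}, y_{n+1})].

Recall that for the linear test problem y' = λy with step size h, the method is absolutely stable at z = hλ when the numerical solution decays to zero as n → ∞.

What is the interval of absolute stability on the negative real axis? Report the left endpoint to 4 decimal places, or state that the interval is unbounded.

z∈(-2.8000,0).

Test eqn y'=λy, z=hλ:
  y_{n+1} = y_n + z·[6/7·y_n + 1/7·y_{n+1}] ⇒ (1 − 1/7z)y_{n+1} = (1 + 6/7z)y_n
  so R(z) = (1 + 6/7z)/(1 − 1/7z).

Solve |R(x)|<1 on ℝ⁻.
x=-0.59: |R|=0.4559
R=−1: 1+6/7x = −1+1/7x ⇒ -5/7x=2 ⇒ x=2/(-5/7)=-2.8000
Confirm numerically:
  x=-2.762: |R|=0.98054 <1
  x=-2.276: |R|=0.71755 <1
  x=-2.086: |R|=0.60709 <1
  x=-1.480: |R|=0.22170 <1
  x=-3.192: |R|=1.19231 >1
  x=-3.073: |R|=1.13551 >1
Stable set (-2.8000, 0).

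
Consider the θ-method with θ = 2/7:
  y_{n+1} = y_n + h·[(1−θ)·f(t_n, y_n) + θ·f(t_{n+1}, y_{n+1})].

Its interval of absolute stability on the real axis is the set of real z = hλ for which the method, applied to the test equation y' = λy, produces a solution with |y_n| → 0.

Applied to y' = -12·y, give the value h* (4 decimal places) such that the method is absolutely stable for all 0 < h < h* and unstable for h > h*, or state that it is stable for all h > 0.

With y'=λy (z=hλ):
  y_{n+1} = y_n + z·[5/7·y_n + 2/7·y_{n+1}] ⇒ (1 − 2/7z)y_{n+1} = (1 + 5/7z)y_n
  so R(z) = (1 + 5/7z)/(1 − 2/7z).

Find x<0 with |R(x)|<1.
x=-0.98: |R|=0.2344
R=−1: 1+5/7x = −1+2/7x ⇒ -3/7x=2 ⇒ x=2/(-3/7)=-4.6667
Confirm numerically:
  x=-4.033: |R|=0.87382 <1
  x=-3.964: |R|=0.85879 <1
  x=-2.246: |R|=0.36808 <1
  x=-1.961: |R|=0.25682 <1
  x=-5.023: |R|=1.06271 >1
  x=-4.912: |R|=1.04375 >1
  x=-4.834: |R|=1.03012 >1
Stable set (-4.6667, 0).

(-4.6667,0); λ=-12 ⇒ h* = (14/3)/12 = 0.3889.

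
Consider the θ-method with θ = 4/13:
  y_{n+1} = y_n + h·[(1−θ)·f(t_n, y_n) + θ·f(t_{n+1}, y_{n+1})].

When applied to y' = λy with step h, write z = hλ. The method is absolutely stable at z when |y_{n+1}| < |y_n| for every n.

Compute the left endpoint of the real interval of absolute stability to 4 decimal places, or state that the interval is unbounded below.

On y'=λy, z=hλ:
  y_{n+1} = y_n + z·[9/13·y_n + 4/13·y_{n+1}] ⇒ (1 − 4/13z)y_{n+1} = (1 + 9/13z)y_n
  so R(z) = (1 + 9/13z)/(1 − 4/13z).

Need |R(x)|<1, x<0.
x=-1.1: |R|=0.1782
R=−1: 1+9/13x = −1+4/13x ⇒ -5/13x=2 ⇒ x=2/(-5/13)=-5.2000
Confirm numerically:
  x=-3.558: |R|=0.69852 <1
  x=-3.454: |R|=0.67445 <1
  x=-3.445: |R|=0.67233 <1
  x=-2.738: |R|=0.48606 <1
  x=-5.599: |R|=1.05636 >1
  x=-5.519: |R|=1.04547 >1
Stable set (-5.2000, 0).

z* = -5.2000.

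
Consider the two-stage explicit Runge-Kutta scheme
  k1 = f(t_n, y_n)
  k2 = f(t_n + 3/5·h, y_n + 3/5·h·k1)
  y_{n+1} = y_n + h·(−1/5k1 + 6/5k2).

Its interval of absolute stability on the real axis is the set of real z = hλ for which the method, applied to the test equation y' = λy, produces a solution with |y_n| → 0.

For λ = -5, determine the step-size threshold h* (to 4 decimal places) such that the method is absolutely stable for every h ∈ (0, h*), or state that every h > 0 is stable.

With y'=λy (z=hλ):
  k1=λy_n ⇒ h·k1=z·y_n;  k2=λ(1+3/5z)y_n ⇒ h·k2=z(1+3/5z)y_n
  y_{n+1}/y_n = 1 − 1/5z + 6/5z(1+3/5z) = 1 + z + 18/25z²
  Hence R(z) = 1 + z + 18/25z².

Solve |R(x)|<1 on ℝ⁻.
x=-1.52: |R|=1.1435
R=1: x+18/25x²=0 ⇒ x=−25/18=-1.3889; min R=1−1/(4·18/25)=0.6528>−1
Confirm numerically:
  x=-1.147: |R|=0.80024 <1
  x=-0.902: |R|=0.68379 <1
  x=-0.566: |R|=0.66466 <1
  x=-1.891: |R|=1.68363 >1
  x=-1.777: |R|=1.49656 >1
  x=-1.551: |R|=1.18103 >1
Stable set (-1.3889, 0).

(-1.3889,0); λ=-5 ⇒ h* = (25/18)/5 = 0.2778.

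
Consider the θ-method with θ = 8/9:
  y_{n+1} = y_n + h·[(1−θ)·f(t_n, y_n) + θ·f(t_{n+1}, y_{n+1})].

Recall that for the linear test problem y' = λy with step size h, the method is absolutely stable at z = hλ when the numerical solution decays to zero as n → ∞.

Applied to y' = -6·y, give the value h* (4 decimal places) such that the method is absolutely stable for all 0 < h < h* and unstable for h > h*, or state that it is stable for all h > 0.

interval (−∞, 0). Any h>0 works for λ=-6.

Set f=λy, z=hλ:
  y_{n+1} = y_n + z·[1/9·y_n + 8/9·y_{n+1}] ⇒ (1 − 8/9z)y_{n+1} = (1 + 1/9z)y_n
  so R(z) = (1 + 1/9z)/(1 − 8/9z).

Need |R(x)|<1, x<0.
x=-1.49: |R|=0.3590
x=-2: |R|=0.2800
x=-10: |R|=0.0112
x=-100: |R|=0.1125
θ=8/9≥1/2 ⇒ |1+1/9x|<|1−8/9x| ∀x<0 ⇒ interval (−∞,0).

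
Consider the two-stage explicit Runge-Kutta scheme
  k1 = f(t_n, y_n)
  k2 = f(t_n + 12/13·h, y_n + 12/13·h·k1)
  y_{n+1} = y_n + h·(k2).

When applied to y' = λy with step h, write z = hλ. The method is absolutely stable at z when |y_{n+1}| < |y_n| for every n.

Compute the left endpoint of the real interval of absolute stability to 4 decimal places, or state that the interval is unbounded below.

left endpoint -1.0833.

Test eqn y'=λy, z=hλ:
  k1=λy_n ⇒ h·k1=z·y_n;  k2=λ(1+12/13z)y_n ⇒ h·k2=z(1+12/13z)y_n
  y_{n+1}/y_n = 1 + z(1+12/13z) = 1 + z + 12/13z²
  ⇒ R(z) = 1 + z + 12/13z².

Find x<0 with |R(x)|<1.
x=-1.19: |R|=1.1172
R=1: x+12/13x²=0 ⇒ x=−13/12=-1.0833; min R=1−1/(4·12/13)=0.7292>−1
Confirm numerically:
  x=-1.060: |R|=0.97717 <1
  x=-0.990: |R|=0.91471 <1
  x=-0.623: |R|=0.73527 <1
  x=-0.527: |R|=0.72937 <1
  x=-1.623: |R|=1.80850 >1
  x=-1.395: |R|=1.40133 >1
So |R|<1 on (-1.0833, 0).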